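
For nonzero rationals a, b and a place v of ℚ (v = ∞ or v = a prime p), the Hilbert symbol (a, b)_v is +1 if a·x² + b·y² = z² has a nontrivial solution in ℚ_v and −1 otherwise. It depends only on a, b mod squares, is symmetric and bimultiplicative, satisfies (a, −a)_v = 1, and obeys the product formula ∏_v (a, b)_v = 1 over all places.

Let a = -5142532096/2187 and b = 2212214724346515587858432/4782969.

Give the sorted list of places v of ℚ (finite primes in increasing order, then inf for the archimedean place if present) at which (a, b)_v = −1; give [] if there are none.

[3, 17]

(a, b) ≡ (-22287, 23) mod (ℚ^×)²; places V = {2, 3, 7, 13, 17, 19, 23, ∞}.
(a,b)_19: α=1, u≡7; β=2, v≡1 (mod 19); (7|19)=+1, (1|19)=+1; sign (−1)^0·+1^2·+1^1 = +1.
(a,b)_2: α=12, β=32; u≡1, v≡7 (mod 8); ε(u)ε(v)=0·1, αω(v)=12·0, βω(u)=32·0; sum ≡ 0  ⇒  +1.
(a,b)_13: α=2, u≡11; β=2, v≡3 (mod 13); (11|13)=-1, (3|13)=+1; sign (−1)^0·-1^2·+1^2 = +1.
(a,b)_17: α=1, u≡2; β=2, v≡6 (mod 17); (2|17)=+1, (6|17)=-1; sign (−1)^0·+1^2·-1^1 = -1.
(a,b)_3: α=-7, u≡2; β=-14, v≡2 (mod 3); (2|3)=-1, (2|3)=-1; sign (−1)^0·-1^-14·-1^-7 = -1.
(a,b)_∞: sgn(-22287)=−, sgn(23)=+, so +1.
(a,b)_7: α=0, u≡4; β=4, v≡2 (mod 7); (4|7)=+1, (2|7)=+1; sign (−1)^0·+1^4·+1^0 = +1.
(a,b)_23: α=1, u≡15; β=3, v≡9 (mod 23); (15|23)=-1, (9|23)=+1; sign (−1)^1·-1^3·+1^1 = +1.
(-22287, 23 / ℚ) ramifies at {3, 17}: a division algebra.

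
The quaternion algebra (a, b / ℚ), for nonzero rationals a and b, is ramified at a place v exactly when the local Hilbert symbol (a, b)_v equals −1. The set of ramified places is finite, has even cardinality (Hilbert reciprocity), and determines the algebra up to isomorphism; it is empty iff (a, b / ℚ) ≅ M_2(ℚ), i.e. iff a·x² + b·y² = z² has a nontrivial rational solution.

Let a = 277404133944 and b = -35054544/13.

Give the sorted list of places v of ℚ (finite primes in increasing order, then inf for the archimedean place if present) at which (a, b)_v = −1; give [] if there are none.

Mod squares: a ≡ 13566, b ≡ -273. Check v ∈ {∞, 2, 3, 7, 13, 17, 19}.
v=17: a=17^3·(≡15), b=17^2·(≡13) mod 17; (15|17)=+1, (13|17)=+1; (−1)^{3·2·8}·(+1)^2·(+1)^3 = +1.
v=∞: 13566 > 0 and -273 < 0  ⇒  (a,b)_∞ = +1.
v=7: a=7^3·(≡3), b=7^1·(≡6) mod 7; (3|7)=-1, (6|7)=-1; (−1)^{3·1·3}·(-1)^1·(-1)^3 = -1.
v=2: v_2(a)=3, v_2(b)=4; units ≡ 7, 7 (mod 8); ε·ε+αω+βω = 1·1+3·0+4·0 ≡ 1  ⇒  (a,b)_2 = -1.
v=13: a=13^0·(≡2), b=13^-1·(≡8) mod 13; (2|13)=-1, (8|13)=-1; (−1)^{0·-1·6}·(-1)^-1·(-1)^0 = -1.
v=19: a=19^3·(≡17), b=19^2·(≡15) mod 19; (17|19)=+1, (15|19)=-1; (−1)^{3·2·9}·(+1)^2·(-1)^3 = -1.
v=3: a=3^1·(≡1), b=3^1·(≡2) mod 3; (1|3)=+1, (2|3)=-1; (−1)^{1·1·1}·(+1)^1·(-1)^1 = +1.
|Ram(13566, -273)| = 4, even; anisotropic at {2, 7, 13, 19}.

[2, 7, 13, 19]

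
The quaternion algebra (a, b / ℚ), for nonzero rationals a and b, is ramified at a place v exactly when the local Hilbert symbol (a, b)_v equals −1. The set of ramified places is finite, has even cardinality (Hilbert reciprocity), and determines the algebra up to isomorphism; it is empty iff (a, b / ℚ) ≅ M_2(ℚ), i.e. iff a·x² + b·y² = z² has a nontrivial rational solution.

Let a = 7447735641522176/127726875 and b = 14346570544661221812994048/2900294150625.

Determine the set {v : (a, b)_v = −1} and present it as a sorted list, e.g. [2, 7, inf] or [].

(a, b) ≡ (663, 133) mod (ℚ^×)²; places V = {2, 3, 5, 7, 11, 13, 17, 19, 29, 31, ∞}.
(a,b)_13: α=1, u≡3; β=2, v≡12 (mod 13); (3|13)=+1, (12|13)=+1; sign (−1)^0·+1^2·+1^1 = +1.
(a,b)_5: α=-4, u≡2; β=-4, v≡3 (mod 5); (2|5)=-1, (3|5)=-1; sign (−1)^0·-1^-4·-1^-4 = +1.
(a,b)_7: α=2, u≡6; β=3, v≡5 (mod 7); (6|7)=-1, (5|7)=-1; sign (−1)^0·-1^3·-1^2 = -1.
(a,b)_19: α=2, u≡16; β=3, v≡16 (mod 19); (16|19)=+1, (16|19)=+1; sign (−1)^0·+1^3·+1^2 = +1.
(a,b)_∞: sgn(663)=+, sgn(133)=+, so +1.
(a,b)_2: α=14, β=30; u≡7, v≡5 (mod 8); ε(u)ε(v)=1·0, αω(v)=14·1, βω(u)=30·0; sum ≡ 0  ⇒  +1.
(a,b)_31: α=2, u≡3; β=2, v≡2 (mod 31); (3|31)=-1, (2|31)=+1; sign (−1)^0·-1^2·+1^2 = +1.
(a,b)_17: α=1, u≡11; β=2, v≡11 (mod 17); (11|17)=-1, (11|17)=-1; sign (−1)^0·-1^2·-1^1 = -1.
(a,b)_29: α=-2, u≡6; β=-4, v≡18 (mod 29); (6|29)=+1, (18|29)=-1; sign (−1)^0·+1^-4·-1^-2 = +1.
(a,b)_11: α=2, u≡9; β=2, v≡5 (mod 11); (9|11)=+1, (5|11)=+1; sign (−1)^0·+1^2·+1^2 = +1.
(a,b)_3: α=-5, u≡2; β=-8, v≡1 (mod 3); (2|3)=-1, (1|3)=+1; sign (−1)^0·-1^-8·+1^-5 = +1.
(663, 133 / ℚ) ramifies at {7, 17}: a division algebra.

[7, 17]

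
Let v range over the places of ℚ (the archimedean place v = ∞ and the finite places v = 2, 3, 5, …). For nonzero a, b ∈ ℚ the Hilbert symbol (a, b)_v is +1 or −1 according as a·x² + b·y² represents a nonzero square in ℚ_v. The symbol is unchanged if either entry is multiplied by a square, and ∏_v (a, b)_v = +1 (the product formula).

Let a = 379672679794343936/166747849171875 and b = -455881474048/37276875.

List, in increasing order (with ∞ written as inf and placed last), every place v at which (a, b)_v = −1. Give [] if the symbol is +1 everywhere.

(a, b) ≡ (3003, -39) mod (ℚ^×)²; places V = {2, 3, 5, 7, 11, 13, 19, 47, ∞}.
(a,b)_47: α=-4, u≡9; β=-2, v≡28 (mod 47); (9|47)=+1, (28|47)=+1; sign (−1)^0·+1^-2·+1^-4 = +1.
(a,b)_5: α=-6, u≡3; β=-4, v≡4 (mod 5); (3|5)=-1, (4|5)=+1; sign (−1)^0·-1^-4·+1^-6 = +1.
(a,b)_13: α=3, u≡4; β=1, v≡1 (mod 13); (4|13)=+1, (1|13)=+1; sign (−1)^0·+1^1·+1^3 = +1.
(a,b)_2: α=20, β=14; u≡3, v≡1 (mod 8); ε(u)ε(v)=1·0, αω(v)=20·0, βω(u)=14·1; sum ≡ 0  ⇒  +1.
(a,b)_3: α=-7, u≡2; β=-3, v≡2 (mod 3); (2|3)=-1, (2|3)=-1; sign (−1)^1·-1^-3·-1^-7 = -1.
(a,b)_∞: sgn(3003)=+, sgn(-39)=−, so +1.
(a,b)_11: α=3, u≡3; β=2, v≡5 (mod 11); (3|11)=+1, (5|11)=+1; sign (−1)^0·+1^2·+1^3 = +1.
(a,b)_19: α=2, u≡6; β=2, v≡10 (mod 19); (6|19)=+1, (10|19)=-1; sign (−1)^0·+1^2·-1^2 = +1.
(a,b)_7: α=3, u≡2; β=2, v≡3 (mod 7); (2|7)=+1, (3|7)=-1; sign (−1)^0·+1^2·-1^3 = -1.
|Ram(3003, -39)| = 2, even; anisotropic at {3, 7}.

[3, 7]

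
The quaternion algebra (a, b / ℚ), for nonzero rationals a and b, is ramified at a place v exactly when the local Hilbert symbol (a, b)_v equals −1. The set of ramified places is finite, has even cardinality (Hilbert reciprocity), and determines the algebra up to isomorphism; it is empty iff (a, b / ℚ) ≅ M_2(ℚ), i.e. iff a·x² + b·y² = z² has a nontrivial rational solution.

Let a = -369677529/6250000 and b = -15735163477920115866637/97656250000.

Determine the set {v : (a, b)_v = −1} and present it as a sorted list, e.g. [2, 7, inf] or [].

Mod squares: a ≡ -1, b ≡ -13. Check v ∈ {∞, 2, 3, 5, 7, 11, 13, 17, 29}.
v=13: a=13^2·(≡10), b=13^5·(≡10) mod 13; (10|13)=+1, (10|13)=+1; (−1)^{2·5·6}·(+1)^5·(+1)^2 = +1.
v=7: a=7^0·(≡3), b=7^2·(≡2) mod 7; (3|7)=-1, (2|7)=+1; (−1)^{0·2·3}·(-1)^2·(+1)^0 = +1.
v=2: v_2(a)=-4, v_2(b)=-4; units ≡ 7, 3 (mod 8); ε·ε+αω+βω = 1·1+-4·1+-4·0 ≡ 1  ⇒  (a,b)_2 = -1.
v=5: a=5^-8·(≡1), b=5^-14·(≡3) mod 5; (1|5)=+1, (3|5)=-1; (−1)^{-8·-14·2}·(+1)^-14·(-1)^-8 = +1.
v=29: a=29^2·(≡6), b=29^4·(≡1) mod 29; (6|29)=+1, (1|29)=+1; (−1)^{2·4·14}·(+1)^4·(+1)^2 = +1.
v=3: a=3^2·(≡2), b=3^0·(≡2) mod 3; (2|3)=-1, (2|3)=-1; (−1)^{2·0·1}·(-1)^0·(-1)^2 = +1.
v=17: a=17^2·(≡4), b=17^4·(≡13) mod 17; (4|17)=+1, (13|17)=+1; (−1)^{2·4·8}·(+1)^4·(+1)^2 = +1.
v=∞: -1 < 0 and -13 < 0  ⇒  (a,b)_∞ = -1.
v=11: a=11^0·(≡6), b=11^4·(≡3) mod 11; (6|11)=-1, (3|11)=+1; (−1)^{0·4·5}·(-1)^4·(+1)^0 = +1.
Ram(-1, -13) = {2, ∞}; no ℚ_2-point on the conic.

[2, inf]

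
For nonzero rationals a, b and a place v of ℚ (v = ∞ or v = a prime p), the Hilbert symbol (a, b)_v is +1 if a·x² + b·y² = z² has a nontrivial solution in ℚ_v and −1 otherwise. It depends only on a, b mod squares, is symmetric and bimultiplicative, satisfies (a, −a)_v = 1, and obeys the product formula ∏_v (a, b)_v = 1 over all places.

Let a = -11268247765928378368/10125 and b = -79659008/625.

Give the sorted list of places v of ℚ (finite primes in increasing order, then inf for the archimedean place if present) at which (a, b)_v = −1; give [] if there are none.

[5, 13, 17, inf]

(a, b) ≡ (-65, -4862) mod (ℚ^×)²; places V = {2, 3, 5, 11, 13, 17, ∞}.
(a,b)_3: α=-4, u≡1; β=0, v≡1 (mod 3); (1|3)=+1, (1|3)=+1; sign (−1)^0·+1^0·+1^-4 = +1.
(a,b)_11: α=4, u≡4; β=1, v≡5 (mod 11); (4|11)=+1, (5|11)=+1; sign (−1)^0·+1^1·+1^4 = +1.
(a,b)_13: α=3, u≡5; β=1, v≡12 (mod 13); (5|13)=-1, (12|13)=+1; sign (−1)^0·-1^1·+1^3 = -1.
(a,b)_17: α=4, u≡3; β=1, v≡3 (mod 17); (3|17)=-1, (3|17)=-1; sign (−1)^0·-1^1·-1^4 = -1.
(a,b)_5: α=-3, u≡2; β=-4, v≡2 (mod 5); (2|5)=-1, (2|5)=-1; sign (−1)^0·-1^-4·-1^-3 = -1.
(a,b)_2: α=22, β=15; u≡7, v≡1 (mod 8); ε(u)ε(v)=1·0, αω(v)=22·0, βω(u)=15·0; sum ≡ 0  ⇒  +1.
(a,b)_∞: sgn(-65)=−, sgn(-4862)=−, so -1.
Ram(-65, -4862) = {5, 13, 17, ∞}; no ℚ_5-point on the conic.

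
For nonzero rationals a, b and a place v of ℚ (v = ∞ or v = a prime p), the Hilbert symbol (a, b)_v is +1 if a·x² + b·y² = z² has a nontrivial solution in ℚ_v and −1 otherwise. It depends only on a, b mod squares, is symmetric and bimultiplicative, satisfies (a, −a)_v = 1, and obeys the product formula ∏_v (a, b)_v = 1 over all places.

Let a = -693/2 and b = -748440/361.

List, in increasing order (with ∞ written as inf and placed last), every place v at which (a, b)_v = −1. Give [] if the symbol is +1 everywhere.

(a, b) ≡ (-154, -2310) mod (ℚ^×)²; places V = {2, 3, 5, 7, 11, 19, ∞}.
(a,b)_7: α=1, u≡3; β=1, v≡3 (mod 7); (3|7)=-1, (3|7)=-1; sign (−1)^1·-1^1·-1^1 = -1.
(a,b)_∞: sgn(-154)=−, sgn(-2310)=−, so -1.
(a,b)_19: α=0, u≡5; β=-2, v≡8 (mod 19); (5|19)=+1, (8|19)=-1; sign (−1)^0·+1^-2·-1^0 = +1.
(a,b)_2: α=-1, β=3; u≡3, v≡5 (mod 8); ε(u)ε(v)=1·0, αω(v)=-1·1, βω(u)=3·1; sum ≡ 0  ⇒  +1.
(a,b)_5: α=0, u≡1; β=1, v≡2 (mod 5); (1|5)=+1, (2|5)=-1; sign (−1)^0·+1^1·-1^0 = +1.
(a,b)_11: α=1, u≡7; β=1, v≡8 (mod 11); (7|11)=-1, (8|11)=-1; sign (−1)^1·-1^1·-1^1 = -1.
(a,b)_3: α=2, u≡2; β=5, v≡1 (mod 3); (2|3)=-1, (1|3)=+1; sign (−1)^0·-1^5·+1^2 = -1.
|Ram(-154, -2310)| = 4, even; anisotropic at {3, 7, 11, ∞}.

[3, 7, 11, inf]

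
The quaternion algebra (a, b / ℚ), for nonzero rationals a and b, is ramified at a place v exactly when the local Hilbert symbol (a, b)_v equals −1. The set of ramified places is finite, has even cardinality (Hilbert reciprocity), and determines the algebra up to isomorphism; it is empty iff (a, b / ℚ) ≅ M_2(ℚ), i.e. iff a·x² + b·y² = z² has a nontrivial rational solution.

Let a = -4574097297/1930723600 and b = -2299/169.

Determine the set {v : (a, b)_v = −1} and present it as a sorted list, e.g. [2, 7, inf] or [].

Mod squares: a ≡ -3857, b ≡ -19. Check v ∈ {∞, 2, 3, 5, 7, 11, 13, 19, 29}.
v=29: a=29^1·(≡15), b=29^0·(≡19) mod 29; (15|29)=-1, (19|29)=-1; (−1)^{1·0·14}·(-1)^0·(-1)^1 = -1.
v=7: a=7^1·(≡4), b=7^0·(≡4) mod 7; (4|7)=+1, (4|7)=+1; (−1)^{1·0·3}·(+1)^0·(+1)^1 = +1.
v=13: a=13^-6·(≡1), b=13^-2·(≡2) mod 13; (1|13)=+1, (2|13)=-1; (−1)^{-6·-2·6}·(+1)^-2·(-1)^-6 = +1.
v=11: a=11^4·(≡9), b=11^2·(≡9) mod 11; (9|11)=+1, (9|11)=+1; (−1)^{4·2·5}·(+1)^2·(+1)^4 = +1.
v=2: v_2(a)=-4, v_2(b)=0; units ≡ 7, 5 (mod 8); ε·ε+αω+βω = 1·0+-4·1+0·0 ≡ 0  ⇒  (a,b)_2 = +1.
v=5: a=5^-2·(≡2), b=5^0·(≡4) mod 5; (2|5)=-1, (4|5)=+1; (−1)^{-2·0·2}·(-1)^0·(+1)^-2 = +1.
v=∞: -3857 < 0 and -19 < 0  ⇒  (a,b)_∞ = -1.
v=3: a=3^4·(≡1), b=3^0·(≡2) mod 3; (1|3)=+1, (2|3)=-1; (−1)^{4·0·1}·(+1)^0·(-1)^4 = +1.
v=19: a=19^1·(≡11), b=19^1·(≡13) mod 19; (11|19)=+1, (13|19)=-1; (−1)^{1·1·9}·(+1)^1·(-1)^1 = +1.
|Ram(-3857, -19)| = 2, even; anisotropic at {29, ∞}.

[29, inf]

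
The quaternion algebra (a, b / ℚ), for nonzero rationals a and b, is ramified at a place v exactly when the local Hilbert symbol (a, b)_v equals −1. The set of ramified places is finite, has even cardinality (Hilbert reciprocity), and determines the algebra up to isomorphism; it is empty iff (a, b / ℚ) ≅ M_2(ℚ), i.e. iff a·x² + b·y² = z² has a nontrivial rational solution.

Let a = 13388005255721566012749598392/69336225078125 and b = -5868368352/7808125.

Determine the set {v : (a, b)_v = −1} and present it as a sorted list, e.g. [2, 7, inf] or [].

(a, b) ≡ (1190, -6006) mod (ℚ^×)²; places V = {2, 3, 5, 7, 11, 13, 17, 31, ∞}.
(a,b)_7: α=3, u≡1; β=1, v≡6 (mod 7); (1|7)=+1, (6|7)=-1; sign (−1)^1·+1^1·-1^3 = +1.
(a,b)_∞: sgn(1190)=+, sgn(-6006)=−, so +1.
(a,b)_13: α=4, u≡8; β=-1, v≡2 (mod 13); (8|13)=-1, (2|13)=-1; sign (−1)^0·-1^-1·-1^4 = -1.
(a,b)_5: α=-7, u≡2; β=-4, v≡1 (mod 5); (2|5)=-1, (1|5)=+1; sign (−1)^0·-1^-4·+1^-7 = +1.
(a,b)_31: α=-6, u≡30; β=-2, v≡1 (mod 31); (30|31)=-1, (1|31)=+1; sign (−1)^0·-1^-2·+1^-6 = +1.
(a,b)_2: α=3, β=5; u≡3, v≡5 (mod 8); ε(u)ε(v)=1·0, αω(v)=3·1, βω(u)=5·1; sum ≡ 0  ⇒  +1.
(a,b)_17: α=1, u≡8; β=0, v≡12 (mod 17); (8|17)=+1, (12|17)=-1; sign (−1)^0·+1^0·-1^1 = -1.
(a,b)_3: α=18, u≡2; β=9, v≡2 (mod 3); (2|3)=-1, (2|3)=-1; sign (−1)^0·-1^9·-1^18 = -1.
(a,b)_11: α=10, u≡7; β=3, v≡1 (mod 11); (7|11)=-1, (1|11)=+1; sign (−1)^0·-1^3·+1^10 = -1.
|Ram(1190, -6006)| = 4, even; anisotropic at {3, 11, 13, 17}.

[3, 11, 13, 17]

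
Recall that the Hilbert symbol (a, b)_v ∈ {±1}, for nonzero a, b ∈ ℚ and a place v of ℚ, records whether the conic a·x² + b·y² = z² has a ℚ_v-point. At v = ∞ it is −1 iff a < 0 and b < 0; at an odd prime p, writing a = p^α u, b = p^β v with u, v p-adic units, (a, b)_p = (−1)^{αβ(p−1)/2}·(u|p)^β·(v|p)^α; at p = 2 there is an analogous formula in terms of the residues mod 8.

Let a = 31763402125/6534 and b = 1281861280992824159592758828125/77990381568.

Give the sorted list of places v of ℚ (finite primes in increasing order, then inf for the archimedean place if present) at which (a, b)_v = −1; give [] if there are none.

[2, 3, 5, 41]

Mod squares: a ≡ 266910, b ≡ 88970. Check v ∈ {∞, 2, 3, 5, 7, 11, 13, 17, 31, 41}.
v=17: a=17^0·(≡6), b=17^-2·(≡16) mod 17; (6|17)=-1, (16|17)=+1; (−1)^{0·-2·8}·(-1)^-2·(+1)^0 = +1.
v=3: a=3^-3·(≡2), b=3^-2·(≡2) mod 3; (2|3)=-1, (2|3)=-1; (−1)^{-3·-2·1}·(-1)^-2·(-1)^-3 = -1.
v=11: a=11^-2·(≡7), b=11^-4·(≡8) mod 11; (7|11)=-1, (8|11)=-1; (−1)^{-2·-4·5}·(-1)^-4·(-1)^-2 = +1.
v=31: a=31^1·(≡24), b=31^3·(≡18) mod 31; (24|31)=-1, (18|31)=+1; (−1)^{1·3·15}·(-1)^3·(+1)^1 = +1.
v=∞: 266910 > 0 and 88970 > 0  ⇒  (a,b)_∞ = +1.
v=7: a=7^1·(≡1), b=7^3·(≡5) mod 7; (1|7)=+1, (5|7)=-1; (−1)^{1·3·3}·(+1)^3·(-1)^1 = +1.
v=13: a=13^4·(≡5), b=13^12·(≡8) mod 13; (5|13)=-1, (8|13)=-1; (−1)^{4·12·6}·(-1)^12·(-1)^4 = +1.
v=2: v_2(a)=-1, v_2(b)=-11; units ≡ 7, 5 (mod 8); ε·ε+αω+βω = 1·0+-1·1+-11·0 ≡ 1  ⇒  (a,b)_2 = -1.
v=41: a=41^1·(≡40), b=41^3·(≡24) mod 41; (40|41)=+1, (24|41)=-1; (−1)^{1·3·20}·(+1)^3·(-1)^1 = -1.
v=5: a=5^3·(≡3), b=5^7·(≡1) mod 5; (3|5)=-1, (1|5)=+1; (−1)^{3·7·2}·(-1)^7·(+1)^3 = -1.
|Ram(266910, 88970)| = 4, even; anisotropic at {2, 3, 5, 41}.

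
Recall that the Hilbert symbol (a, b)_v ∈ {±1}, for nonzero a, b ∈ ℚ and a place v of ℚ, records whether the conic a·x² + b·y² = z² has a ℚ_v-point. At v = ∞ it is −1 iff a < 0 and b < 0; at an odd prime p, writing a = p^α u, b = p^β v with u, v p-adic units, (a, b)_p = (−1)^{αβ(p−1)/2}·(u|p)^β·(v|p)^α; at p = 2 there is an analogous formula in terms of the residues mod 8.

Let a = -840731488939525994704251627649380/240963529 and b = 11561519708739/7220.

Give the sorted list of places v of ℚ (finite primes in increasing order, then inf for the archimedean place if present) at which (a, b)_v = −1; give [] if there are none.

[2, 13, 31, 47]

(a, b) ≡ (-3882905, 125255) mod (ℚ^×)²; places V = {2, 3, 5, 7, 11, 13, 19, 31, 41, 43, 47, ∞}.
(a,b)_31: α=5, u≡10; β=2, v≡3 (mod 31); (10|31)=+1, (3|31)=-1; sign (−1)^0·+1^2·-1^5 = -1.
(a,b)_7: α=6, u≡4; β=2, v≡1 (mod 7); (4|7)=+1, (1|7)=+1; sign (−1)^0·+1^2·+1^6 = +1.
(a,b)_2: α=2, β=-2; u≡7, v≡7 (mod 8); ε(u)ε(v)=1·1, αω(v)=2·0, βω(u)=-2·0; sum ≡ 1  ⇒  -1.
(a,b)_5: α=1, u≡1; β=-1, v≡1 (mod 5); (1|5)=+1, (1|5)=+1; sign (−1)^0·+1^-1·+1^1 = +1.
(a,b)_41: α=3, u≡36; β=1, v≡40 (mod 41); (36|41)=+1, (40|41)=+1; sign (−1)^0·+1^1·+1^3 = +1.
(a,b)_3: α=8, u≡1; β=4, v≡2 (mod 3); (1|3)=+1, (2|3)=-1; sign (−1)^0·+1^4·-1^8 = +1.
(a,b)_∞: sgn(-3882905)=−, sgn(125255)=+, so +1.
(a,b)_43: α=-2, u≡31; β=0, v≡32 (mod 43); (31|43)=+1, (32|43)=-1; sign (−1)^0·+1^0·-1^-2 = +1.
(a,b)_19: α=-4, u≡7; β=-2, v≡1 (mod 19); (7|19)=+1, (1|19)=+1; sign (−1)^0·+1^-2·+1^-4 = +1.
(a,b)_13: α=3, u≡12; β=1, v≡6 (mod 13); (12|13)=+1, (6|13)=-1; sign (−1)^0·+1^1·-1^3 = -1.
(a,b)_47: α=3, u≡20; β=1, v≡38 (mod 47); (20|47)=-1, (38|47)=-1; sign (−1)^1·-1^1·-1^3 = -1.
(a,b)_11: α=2, u≡2; β=2, v≡3 (mod 11); (2|11)=-1, (3|11)=+1; sign (−1)^0·-1^2·+1^2 = +1.
|Ram(-3882905, 125255)| = 4, even; anisotropic at {2, 13, 31, 47}.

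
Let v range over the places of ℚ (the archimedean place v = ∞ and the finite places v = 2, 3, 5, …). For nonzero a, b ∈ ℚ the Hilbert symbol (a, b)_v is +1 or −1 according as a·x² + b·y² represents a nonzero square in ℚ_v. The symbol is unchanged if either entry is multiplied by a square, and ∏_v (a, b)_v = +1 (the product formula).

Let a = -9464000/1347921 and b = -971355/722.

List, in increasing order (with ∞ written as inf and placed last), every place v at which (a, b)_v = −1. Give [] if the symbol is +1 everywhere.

(a, b) ≡ (-35, -2310) mod (ℚ^×)²; places V = {2, 3, 5, 7, 11, 13, 19, 29, 43, ∞}.
(a,b)_3: α=-6, u≡1; β=1, v≡1 (mod 3); (1|3)=+1, (1|3)=+1; sign (−1)^0·+1^1·+1^-6 = +1.
(a,b)_19: α=0, u≡13; β=-2, v≡10 (mod 19); (13|19)=-1, (10|19)=-1; sign (−1)^0·-1^-2·-1^0 = +1.
(a,b)_13: α=2, u≡10; β=0, v≡10 (mod 13); (10|13)=+1, (10|13)=+1; sign (−1)^0·+1^0·+1^2 = +1.
(a,b)_7: α=1, u≡1; β=1, v≡3 (mod 7); (1|7)=+1, (3|7)=-1; sign (−1)^1·+1^1·-1^1 = +1.
(a,b)_2: α=6, β=-1; u≡5, v≡5 (mod 8); ε(u)ε(v)=0·0, αω(v)=6·1, βω(u)=-1·1; sum ≡ 1  ⇒  -1.
(a,b)_∞: sgn(-35)=−, sgn(-2310)=−, so -1.
(a,b)_5: α=3, u≡3; β=1, v≡2 (mod 5); (3|5)=-1, (2|5)=-1; sign (−1)^0·-1^1·-1^3 = +1.
(a,b)_11: α=0, u≡5; β=1, v≡2 (mod 11); (5|11)=+1, (2|11)=-1; sign (−1)^0·+1^1·-1^0 = +1.
(a,b)_43: α=-2, u≡22; β=0, v≡27 (mod 43); (22|43)=-1, (27|43)=-1; sign (−1)^0·-1^0·-1^-2 = +1.
(a,b)_29: α=0, u≡5; β=2, v≡8 (mod 29); (5|29)=+1, (8|29)=-1; sign (−1)^0·+1^2·-1^0 = +1.
Ram(-35, -2310) = {2, ∞}; no ℚ_2-point on the conic.

[2, inf]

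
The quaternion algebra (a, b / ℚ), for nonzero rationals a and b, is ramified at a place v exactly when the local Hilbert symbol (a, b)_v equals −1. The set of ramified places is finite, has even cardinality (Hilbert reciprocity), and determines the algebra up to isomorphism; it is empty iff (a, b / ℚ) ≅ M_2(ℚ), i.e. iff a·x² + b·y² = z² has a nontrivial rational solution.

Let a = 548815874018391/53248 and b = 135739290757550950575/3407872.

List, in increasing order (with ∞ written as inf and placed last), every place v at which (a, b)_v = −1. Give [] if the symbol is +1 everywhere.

[2, 13, 29, 31]

Mod squares: a ≡ 403, b ≡ 432419. Check v ∈ {∞, 2, 3, 5, 7, 13, 29, 31, 37, 47}.
v=3: a=3^4·(≡1), b=3^10·(≡2) mod 3; (1|3)=+1, (2|3)=-1; (−1)^{4·10·1}·(+1)^10·(-1)^4 = +1.
v=47: a=47^2·(≡16), b=47^0·(≡19) mod 47; (16|47)=+1, (19|47)=-1; (−1)^{2·0·23}·(+1)^0·(-1)^2 = +1.
v=∞: 403 > 0 and 432419 > 0  ⇒  (a,b)_∞ = +1.
v=7: a=7^6·(≡1), b=7^4·(≡1) mod 7; (1|7)=+1, (1|7)=+1; (−1)^{6·4·3}·(+1)^4·(+1)^6 = +1.
v=2: v_2(a)=-12, v_2(b)=-18; units ≡ 3, 3 (mod 8); ε·ε+αω+βω = 1·1+-12·1+-18·1 ≡ 1  ⇒  (a,b)_2 = -1.
v=13: a=13^-1·(≡5), b=13^-1·(≡12) mod 13; (5|13)=-1, (12|13)=+1; (−1)^{-1·-1·6}·(-1)^-1·(+1)^-1 = -1.
v=29: a=29^2·(≡2), b=29^3·(≡16) mod 29; (2|29)=-1, (16|29)=+1; (−1)^{2·3·14}·(-1)^3·(+1)^2 = -1.
v=5: a=5^0·(≡2), b=5^2·(≡4) mod 5; (2|5)=-1, (4|5)=+1; (−1)^{0·2·2}·(-1)^2·(+1)^0 = +1.
v=37: a=37^0·(≡26), b=37^3·(≡31) mod 37; (26|37)=+1, (31|37)=-1; (−1)^{0·3·18}·(+1)^3·(-1)^0 = +1.
v=31: a=31^1·(≡11), b=31^1·(≡3) mod 31; (11|31)=-1, (3|31)=-1; (−1)^{1·1·15}·(-1)^1·(-1)^1 = -1.
(403, 432419 / ℚ) ramifies at {2, 13, 29, 31}: a division algebra.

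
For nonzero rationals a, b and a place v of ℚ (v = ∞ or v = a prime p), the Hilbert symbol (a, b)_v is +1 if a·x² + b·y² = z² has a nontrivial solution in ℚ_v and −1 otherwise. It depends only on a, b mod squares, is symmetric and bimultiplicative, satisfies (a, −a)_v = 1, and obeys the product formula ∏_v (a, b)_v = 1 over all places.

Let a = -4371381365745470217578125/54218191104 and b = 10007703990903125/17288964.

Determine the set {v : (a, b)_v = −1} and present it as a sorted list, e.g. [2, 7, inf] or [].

Mod squares: a ≡ -916453, b ≡ 98592605. Check v ∈ {∞, 2, 3, 5, 7, 11, 13, 17, 23, 29, 31, 37, 47}.
v=47: a=47^1·(≡1), b=47^1·(≡29) mod 47; (1|47)=+1, (29|47)=-1; (−1)^{1·1·23}·(+1)^1·(-1)^1 = +1.
v=11: a=11^-2·(≡3), b=11^-2·(≡9) mod 11; (3|11)=+1, (9|11)=+1; (−1)^{-2·-2·5}·(+1)^-2·(+1)^-2 = +1.
v=5: a=5^8·(≡2), b=5^5·(≡1) mod 5; (2|5)=-1, (1|5)=+1; (−1)^{8·5·2}·(-1)^5·(+1)^8 = -1.
v=13: a=13^4·(≡11), b=13^2·(≡8) mod 13; (11|13)=-1, (8|13)=-1; (−1)^{4·2·6}·(-1)^2·(-1)^4 = +1.
v=∞: -916453 < 0 and 98592605 > 0  ⇒  (a,b)_∞ = +1.
v=7: a=7^-4·(≡4), b=7^-2·(≡3) mod 7; (4|7)=+1, (3|7)=-1; (−1)^{-4·-2·3}·(+1)^-2·(-1)^-4 = +1.
v=37: a=37^1·(≡10), b=37^1·(≡26) mod 37; (10|37)=+1, (26|37)=+1; (−1)^{1·1·18}·(+1)^1·(+1)^1 = +1.
v=31: a=31^3·(≡27), b=31^2·(≡25) mod 31; (27|31)=-1, (25|31)=+1; (−1)^{3·2·15}·(-1)^2·(+1)^3 = +1.
v=23: a=23^2·(≡15), b=23^1·(≡5) mod 23; (15|23)=-1, (5|23)=-1; (−1)^{2·1·11}·(-1)^1·(-1)^2 = -1.
v=17: a=17^1·(≡16), b=17^1·(≡2) mod 17; (16|17)=+1, (2|17)=+1; (−1)^{1·1·8}·(+1)^1·(+1)^1 = +1.
v=2: v_2(a)=-8, v_2(b)=-2; units ≡ 3, 5 (mod 8); ε·ε+αω+βω = 1·0+-8·1+-2·1 ≡ 0  ⇒  (a,b)_2 = +1.
v=29: a=29^2·(≡24), b=29^1·(≡14) mod 29; (24|29)=+1, (14|29)=-1; (−1)^{2·1·14}·(+1)^1·(-1)^2 = +1.
v=3: a=3^-6·(≡2), b=3^-6·(≡2) mod 3; (2|3)=-1, (2|3)=-1; (−1)^{-6·-6·1}·(-1)^-6·(-1)^-6 = +1.
(-916453, 98592605 / ℚ) ramifies at {5, 23}: a division algebra.

[5, 23]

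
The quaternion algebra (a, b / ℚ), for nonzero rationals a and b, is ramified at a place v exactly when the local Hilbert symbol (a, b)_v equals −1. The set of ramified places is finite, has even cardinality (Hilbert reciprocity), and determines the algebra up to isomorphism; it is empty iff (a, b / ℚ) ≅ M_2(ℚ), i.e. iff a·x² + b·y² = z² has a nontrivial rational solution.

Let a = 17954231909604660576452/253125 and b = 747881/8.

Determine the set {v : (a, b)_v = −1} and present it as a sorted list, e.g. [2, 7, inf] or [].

Mod squares: a ≡ 657685, b ≡ 1495762. Check v ∈ {∞, 2, 3, 5, 7, 13, 17, 19, 23, 29, 37, 41, 43}.
v=5: a=5^-5·(≡2), b=5^0·(≡2) mod 5; (2|5)=-1, (2|5)=-1; (−1)^{-5·0·2}·(-1)^0·(-1)^-5 = -1.
v=41: a=41^2·(≡18), b=41^1·(≡20) mod 41; (18|41)=+1, (20|41)=+1; (−1)^{2·1·20}·(+1)^1·(+1)^2 = +1.
v=13: a=13^2·(≡11), b=13^0·(≡7) mod 13; (11|13)=-1, (7|13)=-1; (−1)^{2·0·6}·(-1)^0·(-1)^2 = +1.
v=2: v_2(a)=2, v_2(b)=-3; units ≡ 5, 1 (mod 8); ε·ε+αω+βω = 0·0+2·0+-3·1 ≡ 1  ⇒  (a,b)_2 = -1.
v=37: a=37^2·(≡34), b=37^1·(≡6) mod 37; (34|37)=+1, (6|37)=-1; (−1)^{2·1·18}·(+1)^1·(-1)^2 = +1.
v=17: a=17^2·(≡6), b=17^1·(≡6) mod 17; (6|17)=-1, (6|17)=-1; (−1)^{2·1·8}·(-1)^1·(-1)^2 = -1.
v=29: a=29^2·(≡28), b=29^1·(≡1) mod 29; (28|29)=+1, (1|29)=+1; (−1)^{2·1·14}·(+1)^1·(+1)^2 = +1.
v=23: a=23^1·(≡3), b=23^0·(≡16) mod 23; (3|23)=+1, (16|23)=+1; (−1)^{1·0·11}·(+1)^0·(+1)^1 = +1.
v=19: a=19^3·(≡4), b=19^0·(≡17) mod 19; (4|19)=+1, (17|19)=+1; (−1)^{3·0·9}·(+1)^0·(+1)^3 = +1.
v=∞: 657685 > 0 and 1495762 > 0  ⇒  (a,b)_∞ = +1.
v=43: a=43^1·(≡18), b=43^0·(≡30) mod 43; (18|43)=-1, (30|43)=-1; (−1)^{1·0·21}·(-1)^0·(-1)^1 = -1.
v=3: a=3^-4·(≡1), b=3^0·(≡1) mod 3; (1|3)=+1, (1|3)=+1; (−1)^{-4·0·1}·(+1)^0·(+1)^-4 = +1.
v=7: a=7^1·(≡4), b=7^0·(≡1) mod 7; (4|7)=+1, (1|7)=+1; (−1)^{1·0·3}·(+1)^0·(+1)^1 = +1.
(657685, 1495762 / ℚ) ramifies at {2, 5, 17, 43}: a division algebra.

[2, 5, 17, 43]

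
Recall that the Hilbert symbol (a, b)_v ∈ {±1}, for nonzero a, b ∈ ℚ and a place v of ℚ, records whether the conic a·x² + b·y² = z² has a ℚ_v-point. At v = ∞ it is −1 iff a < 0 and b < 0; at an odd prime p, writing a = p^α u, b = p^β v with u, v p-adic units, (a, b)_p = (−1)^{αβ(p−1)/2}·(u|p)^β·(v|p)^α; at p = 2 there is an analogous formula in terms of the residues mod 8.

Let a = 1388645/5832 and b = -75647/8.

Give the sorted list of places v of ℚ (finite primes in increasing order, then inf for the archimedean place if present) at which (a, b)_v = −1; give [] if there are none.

[2, 11]

(a, b) ≡ (10, -286) mod (ℚ^×)²; places V = {2, 3, 5, 11, 13, 17, 23, 31, ∞}.
(a,b)_2: α=-3, β=-3; u≡5, v≡1 (mod 8); ε(u)ε(v)=0·0, αω(v)=-3·0, βω(u)=-3·1; sum ≡ 1  ⇒  -1.
(a,b)_17: α=2, u≡11; β=0, v≡11 (mod 17); (11|17)=-1, (11|17)=-1; sign (−1)^0·-1^0·-1^2 = +1.
(a,b)_31: α=2, u≡28; β=0, v≡3 (mod 31); (28|31)=+1, (3|31)=-1; sign (−1)^0·+1^0·-1^2 = +1.
(a,b)_23: α=0, u≡21; β=2, v≡8 (mod 23); (21|23)=-1, (8|23)=+1; sign (−1)^0·-1^2·+1^0 = +1.
(a,b)_3: α=-6, u≡1; β=0, v≡2 (mod 3); (1|3)=+1, (2|3)=-1; sign (−1)^0·+1^0·-1^-6 = +1.
(a,b)_11: α=0, u≡8; β=1, v≡8 (mod 11); (8|11)=-1, (8|11)=-1; sign (−1)^0·-1^1·-1^0 = -1.
(a,b)_∞: sgn(10)=+, sgn(-286)=−, so +1.
(a,b)_13: α=0, u≡3; β=1, v≡12 (mod 13); (3|13)=+1, (12|13)=+1; sign (−1)^0·+1^1·+1^0 = +1.
(a,b)_5: α=1, u≡2; β=0, v≡1 (mod 5); (2|5)=-1, (1|5)=+1; sign (−1)^0·-1^0·+1^1 = +1.
(10, -286 / ℚ) ramifies at {2, 11}: a division algebra.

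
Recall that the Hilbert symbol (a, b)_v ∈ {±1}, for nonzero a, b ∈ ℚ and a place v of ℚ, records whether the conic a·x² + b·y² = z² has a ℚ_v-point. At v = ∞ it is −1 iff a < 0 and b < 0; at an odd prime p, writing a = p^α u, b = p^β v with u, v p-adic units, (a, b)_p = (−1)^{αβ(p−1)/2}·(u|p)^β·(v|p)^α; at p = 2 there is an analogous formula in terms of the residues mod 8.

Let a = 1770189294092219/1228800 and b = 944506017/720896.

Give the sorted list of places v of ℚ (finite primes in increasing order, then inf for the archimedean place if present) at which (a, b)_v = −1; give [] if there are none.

(a, b) ≡ (33, 139403) mod (ℚ^×)²; places V = {2, 3, 5, 7, 11, 13, 19, 23, 29, ∞}.
(a,b)_29: α=2, u≡13; β=1, v≡4 (mod 29); (13|29)=+1, (4|29)=+1; sign (−1)^0·+1^1·+1^2 = +1.
(a,b)_13: α=2, u≡5; β=2, v≡4 (mod 13); (5|13)=-1, (4|13)=+1; sign (−1)^0·-1^2·+1^2 = +1.
(a,b)_3: α=-1, u≡2; β=2, v≡2 (mod 3); (2|3)=-1, (2|3)=-1; sign (−1)^0·-1^2·-1^-1 = -1.
(a,b)_2: α=-14, β=-16; u≡1, v≡3 (mod 8); ε(u)ε(v)=0·1, αω(v)=-14·1, βω(u)=-16·0; sum ≡ 0  ⇒  +1.
(a,b)_7: α=2, u≡5; β=2, v≡6 (mod 7); (5|7)=-1, (6|7)=-1; sign (−1)^0·-1^2·-1^2 = +1.
(a,b)_11: α=3, u≡9; β=-1, v≡9 (mod 11); (9|11)=+1, (9|11)=+1; sign (−1)^1·+1^-1·+1^3 = -1.
(a,b)_19: α=2, u≡2; β=1, v≡8 (mod 19); (2|19)=-1, (8|19)=-1; sign (−1)^0·-1^1·-1^2 = -1.
(a,b)_23: α=2, u≡10; β=1, v≡2 (mod 23); (10|23)=-1, (2|23)=+1; sign (−1)^0·-1^1·+1^2 = -1.
(a,b)_∞: sgn(33)=+, sgn(139403)=+, so +1.
(a,b)_5: α=-2, u≡2; β=0, v≡2 (mod 5); (2|5)=-1, (2|5)=-1; sign (−1)^0·-1^0·-1^-2 = +1.
Ram(33, 139403) = {3, 11, 19, 23}; no ℚ_3-point on the conic.

[3, 11, 19, 23]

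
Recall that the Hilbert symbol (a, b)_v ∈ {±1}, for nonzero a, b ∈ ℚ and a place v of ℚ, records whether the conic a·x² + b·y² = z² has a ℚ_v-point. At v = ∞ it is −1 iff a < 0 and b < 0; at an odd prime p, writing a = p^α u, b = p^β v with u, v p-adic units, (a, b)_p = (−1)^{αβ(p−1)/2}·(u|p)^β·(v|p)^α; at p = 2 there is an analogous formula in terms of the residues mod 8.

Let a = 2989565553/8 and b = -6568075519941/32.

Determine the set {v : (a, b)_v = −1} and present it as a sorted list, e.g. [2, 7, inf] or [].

(a, b) ≡ (209346, -2721498) mod (ℚ^×)²; places V = {2, 3, 13, 23, 37, 41, ∞}.
(a,b)_37: α=1, u≡26; β=1, v≡20 (mod 37); (26|37)=+1, (20|37)=-1; sign (−1)^0·+1^1·-1^1 = -1.
(a,b)_2: α=-3, β=-5; u≡1, v≡3 (mod 8); ε(u)ε(v)=0·1, αω(v)=-3·1, βω(u)=-5·0; sum ≡ 1  ⇒  -1.
(a,b)_13: α=4, u≡11; β=7, v≡7 (mod 13); (11|13)=-1, (7|13)=-1; sign (−1)^0·-1^7·-1^4 = -1.
(a,b)_∞: sgn(209346)=+, sgn(-2721498)=−, so +1.
(a,b)_41: α=1, u≡19; β=1, v≡9 (mod 41); (19|41)=-1, (9|41)=+1; sign (−1)^0·-1^1·+1^1 = -1.
(a,b)_23: α=1, u≡22; β=1, v≡3 (mod 23); (22|23)=-1, (3|23)=+1; sign (−1)^1·-1^1·+1^1 = +1.
(a,b)_3: α=1, u≡2; β=1, v≡1 (mod 3); (2|3)=-1, (1|3)=+1; sign (−1)^1·-1^1·+1^1 = +1.
Ram(209346, -2721498) = {2, 13, 37, 41}; no ℚ_2-point on the conic.

[2, 13, 37, 41]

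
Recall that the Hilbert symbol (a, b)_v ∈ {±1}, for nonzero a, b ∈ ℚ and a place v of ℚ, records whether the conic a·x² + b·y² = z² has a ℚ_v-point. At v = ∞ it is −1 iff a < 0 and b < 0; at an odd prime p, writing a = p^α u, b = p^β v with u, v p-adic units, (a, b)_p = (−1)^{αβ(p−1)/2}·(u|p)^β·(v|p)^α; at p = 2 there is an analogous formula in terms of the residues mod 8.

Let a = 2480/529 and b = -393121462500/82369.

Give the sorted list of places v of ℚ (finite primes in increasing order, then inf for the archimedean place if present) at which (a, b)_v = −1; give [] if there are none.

Mod squares: a ≡ 155, b ≡ -103385. Check v ∈ {∞, 2, 3, 5, 7, 13, 23, 29, 31, 41}.
v=29: a=29^0·(≡27), b=29^1·(≡27) mod 29; (27|29)=-1, (27|29)=-1; (−1)^{0·1·14}·(-1)^1·(-1)^0 = -1.
v=31: a=31^1·(≡9), b=31^1·(≡12) mod 31; (9|31)=+1, (12|31)=-1; (−1)^{1·1·15}·(+1)^1·(-1)^1 = +1.
v=2: v_2(a)=4, v_2(b)=2; units ≡ 3, 7 (mod 8); ε·ε+αω+βω = 1·1+4·0+2·1 ≡ 1  ⇒  (a,b)_2 = -1.
v=5: a=5^1·(≡4), b=5^5·(≡3) mod 5; (4|5)=+1, (3|5)=-1; (−1)^{1·5·2}·(+1)^5·(-1)^1 = -1.
v=13: a=13^0·(≡4), b=13^2·(≡1) mod 13; (4|13)=+1, (1|13)=+1; (−1)^{0·2·6}·(+1)^2·(+1)^0 = +1.
v=41: a=41^0·(≡36), b=41^-2·(≡12) mod 41; (36|41)=+1, (12|41)=-1; (−1)^{0·-2·20}·(+1)^-2·(-1)^0 = +1.
v=3: a=3^0·(≡2), b=3^2·(≡1) mod 3; (2|3)=-1, (1|3)=+1; (−1)^{0·2·1}·(-1)^2·(+1)^0 = +1.
v=∞: 155 > 0 and -103385 < 0  ⇒  (a,b)_∞ = +1.
v=7: a=7^0·(≡4), b=7^-2·(≡3) mod 7; (4|7)=+1, (3|7)=-1; (−1)^{0·-2·3}·(+1)^-2·(-1)^0 = +1.
v=23: a=23^-2·(≡19), b=23^1·(≡12) mod 23; (19|23)=-1, (12|23)=+1; (−1)^{-2·1·11}·(-1)^1·(+1)^-2 = -1.
|Ram(155, -103385)| = 4, even; anisotropic at {2, 5, 23, 29}.

[2, 5, 23, 29]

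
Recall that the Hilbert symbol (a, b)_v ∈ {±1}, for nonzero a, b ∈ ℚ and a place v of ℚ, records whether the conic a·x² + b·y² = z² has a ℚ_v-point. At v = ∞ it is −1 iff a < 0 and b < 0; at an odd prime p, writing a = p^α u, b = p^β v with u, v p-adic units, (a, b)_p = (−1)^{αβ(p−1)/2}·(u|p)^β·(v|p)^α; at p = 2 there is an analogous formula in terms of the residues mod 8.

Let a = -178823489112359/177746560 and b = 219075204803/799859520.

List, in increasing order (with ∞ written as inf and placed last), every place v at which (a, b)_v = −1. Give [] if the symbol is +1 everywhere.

(a, b) ≡ (-81193910, 1015) mod (ℚ^×)²; places V = {2, 3, 5, 7, 13, 17, 19, 23, 29, 31, 37, 47, ∞}.
(a,b)_17: α=-2, u≡7; β=-2, v≡3 (mod 17); (7|17)=-1, (3|17)=-1; sign (−1)^0·-1^-2·-1^-2 = +1.
(a,b)_37: α=1, u≡11; β=0, v≡21 (mod 37); (11|37)=+1, (21|37)=+1; sign (−1)^0·+1^0·+1^1 = +1.
(a,b)_∞: sgn(-81193910)=−, sgn(1015)=+, so +1.
(a,b)_5: α=-1, u≡3; β=-1, v≡2 (mod 5); (3|5)=-1, (2|5)=-1; sign (−1)^0·-1^-1·-1^-1 = +1.
(a,b)_13: α=2, u≡7; β=2, v≡1 (mod 13); (7|13)=-1, (1|13)=+1; sign (−1)^0·-1^2·+1^2 = +1.
(a,b)_29: α=1, u≡8; β=1, v≡22 (mod 29); (8|29)=-1, (22|29)=+1; sign (−1)^0·-1^1·+1^1 = -1.
(a,b)_2: α=-7, β=-6; u≡5, v≡7 (mod 8); ε(u)ε(v)=0·1, αω(v)=-7·0, βω(u)=-6·1; sum ≡ 0  ⇒  +1.
(a,b)_19: α=4, u≡7; β=4, v≡2 (mod 19); (7|19)=+1, (2|19)=-1; sign (−1)^0·+1^4·-1^4 = +1.
(a,b)_3: α=0, u≡1; β=-2, v≡1 (mod 3); (1|3)=+1, (1|3)=+1; sign (−1)^0·+1^-2·+1^0 = +1.
(a,b)_23: α=1, u≡8; β=0, v≡4 (mod 23); (8|23)=+1, (4|23)=+1; sign (−1)^0·+1^0·+1^1 = +1.
(a,b)_47: α=1, u≡4; β=0, v≡8 (mod 47); (4|47)=+1, (8|47)=+1; sign (−1)^0·+1^0·+1^1 = +1.
(a,b)_31: α=-2, u≡16; β=-2, v≡13 (mod 31); (16|31)=+1, (13|31)=-1; sign (−1)^0·+1^-2·-1^-2 = +1.
(a,b)_7: α=1, u≡6; β=3, v≡6 (mod 7); (6|7)=-1, (6|7)=-1; sign (−1)^1·-1^3·-1^1 = -1.
Ram(-81193910, 1015) = {7, 29}; no ℚ_7-point on the conic.

[7, 29]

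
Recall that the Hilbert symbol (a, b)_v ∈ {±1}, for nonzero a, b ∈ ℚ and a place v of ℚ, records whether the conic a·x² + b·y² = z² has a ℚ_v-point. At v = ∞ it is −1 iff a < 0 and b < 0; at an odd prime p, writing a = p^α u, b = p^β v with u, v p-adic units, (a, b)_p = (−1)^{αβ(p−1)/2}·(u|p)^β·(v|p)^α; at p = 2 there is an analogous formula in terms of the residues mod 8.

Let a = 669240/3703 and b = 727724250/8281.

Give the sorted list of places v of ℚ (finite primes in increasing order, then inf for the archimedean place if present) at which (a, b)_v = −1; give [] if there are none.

Mod squares: a ≡ 770, b ≡ 330. Check v ∈ {∞, 2, 3, 5, 7, 11, 13, 23}.
v=13: a=13^2·(≡9), b=13^-2·(≡11) mod 13; (9|13)=+1, (11|13)=-1; (−1)^{2·-2·6}·(+1)^-2·(-1)^2 = +1.
v=5: a=5^1·(≡1), b=5^3·(≡4) mod 5; (1|5)=+1, (4|5)=+1; (−1)^{1·3·2}·(+1)^3·(+1)^1 = +1.
v=3: a=3^2·(≡2), b=3^7·(≡2) mod 3; (2|3)=-1, (2|3)=-1; (−1)^{2·7·1}·(-1)^7·(-1)^2 = -1.
v=2: v_2(a)=3, v_2(b)=1; units ≡ 1, 5 (mod 8); ε·ε+αω+βω = 0·0+3·1+1·0 ≡ 1  ⇒  (a,b)_2 = -1.
v=23: a=23^-2·(≡21), b=23^0·(≡18) mod 23; (21|23)=-1, (18|23)=+1; (−1)^{-2·0·11}·(-1)^0·(+1)^-2 = +1.
v=∞: 770 > 0 and 330 > 0  ⇒  (a,b)_∞ = +1.
v=7: a=7^-1·(≡3), b=7^-2·(≡1) mod 7; (3|7)=-1, (1|7)=+1; (−1)^{-1·-2·3}·(-1)^-2·(+1)^-1 = +1.
v=11: a=11^1·(≡3), b=11^3·(≡8) mod 11; (3|11)=+1, (8|11)=-1; (−1)^{1·3·5}·(+1)^3·(-1)^1 = +1.
Ram(770, 330) = {2, 3}; no ℚ_2-point on the conic.

[2, 3]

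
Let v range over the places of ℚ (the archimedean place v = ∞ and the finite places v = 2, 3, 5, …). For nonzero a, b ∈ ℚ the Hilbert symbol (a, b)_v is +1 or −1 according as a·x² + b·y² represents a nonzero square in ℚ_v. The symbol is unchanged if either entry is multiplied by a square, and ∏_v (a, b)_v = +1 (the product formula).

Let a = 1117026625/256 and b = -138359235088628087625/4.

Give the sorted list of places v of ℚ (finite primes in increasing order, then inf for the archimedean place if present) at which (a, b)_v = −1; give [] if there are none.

[5, 23]

Mod squares: a ≡ 2185, b ≡ -1105. Check v ∈ {∞, 2, 3, 5, 7, 11, 13, 17, 19, 23}.
v=∞: 2185 > 0 and -1105 < 0  ⇒  (a,b)_∞ = +1.
v=2: v_2(a)=-8, v_2(b)=-2; units ≡ 1, 7 (mod 8); ε·ε+αω+βω = 0·1+-8·0+-2·0 ≡ 0  ⇒  (a,b)_2 = +1.
v=3: a=3^0·(≡1), b=3^4·(≡2) mod 3; (1|3)=+1, (2|3)=-1; (−1)^{0·4·1}·(+1)^4·(-1)^0 = +1.
v=5: a=5^3·(≡3), b=5^3·(≡1) mod 5; (3|5)=-1, (1|5)=+1; (−1)^{3·3·2}·(-1)^3·(+1)^3 = -1.
v=7: a=7^0·(≡2), b=7^2·(≡1) mod 7; (2|7)=+1, (1|7)=+1; (−1)^{0·2·3}·(+1)^2·(+1)^0 = +1.
v=23: a=23^1·(≡4), b=23^2·(≡7) mod 23; (4|23)=+1, (7|23)=-1; (−1)^{1·2·11}·(+1)^2·(-1)^1 = -1.
v=19: a=19^1·(≡16), b=19^0·(≡1) mod 19; (16|19)=+1, (1|19)=+1; (−1)^{1·0·9}·(+1)^0·(+1)^1 = +1.
v=13: a=13^2·(≡1), b=13^5·(≡8) mod 13; (1|13)=+1, (8|13)=-1; (−1)^{2·5·6}·(+1)^5·(-1)^2 = +1.
v=11: a=11^2·(≡6), b=11^0·(≡2) mod 11; (6|11)=-1, (2|11)=-1; (−1)^{2·0·5}·(-1)^0·(-1)^2 = +1.
v=17: a=17^0·(≡9), b=17^5·(≡11) mod 17; (9|17)=+1, (11|17)=-1; (−1)^{0·5·8}·(+1)^5·(-1)^0 = +1.
Ram(2185, -1105) = {5, 23}; no ℚ_5-point on the conic.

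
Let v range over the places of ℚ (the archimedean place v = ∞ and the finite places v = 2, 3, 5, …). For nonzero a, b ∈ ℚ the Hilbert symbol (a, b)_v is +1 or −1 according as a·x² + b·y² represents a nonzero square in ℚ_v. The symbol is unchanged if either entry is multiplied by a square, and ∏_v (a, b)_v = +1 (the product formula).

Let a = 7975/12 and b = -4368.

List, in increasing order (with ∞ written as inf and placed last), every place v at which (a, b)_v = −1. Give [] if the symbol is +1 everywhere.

[7, 11, 13, 29]

Mod squares: a ≡ 957, b ≡ -273. Check v ∈ {∞, 2, 3, 5, 7, 11, 13, 29}.
v=29: a=29^1·(≡6), b=29^0·(≡11) mod 29; (6|29)=+1, (11|29)=-1; (−1)^{1·0·14}·(+1)^0·(-1)^1 = -1.
v=5: a=5^2·(≡2), b=5^0·(≡2) mod 5; (2|5)=-1, (2|5)=-1; (−1)^{2·0·2}·(-1)^0·(-1)^2 = +1.
v=∞: 957 > 0 and -273 < 0  ⇒  (a,b)_∞ = +1.
v=11: a=11^1·(≡10), b=11^0·(≡10) mod 11; (10|11)=-1, (10|11)=-1; (−1)^{1·0·5}·(-1)^0·(-1)^1 = -1.
v=13: a=13^0·(≡7), b=13^1·(≡2) mod 13; (7|13)=-1, (2|13)=-1; (−1)^{0·1·6}·(-1)^1·(-1)^0 = -1.
v=7: a=7^0·(≡6), b=7^1·(≡6) mod 7; (6|7)=-1, (6|7)=-1; (−1)^{0·1·3}·(-1)^1·(-1)^0 = -1.
v=2: v_2(a)=-2, v_2(b)=4; units ≡ 5, 7 (mod 8); ε·ε+αω+βω = 0·1+-2·0+4·1 ≡ 0  ⇒  (a,b)_2 = +1.
v=3: a=3^-1·(≡1), b=3^1·(≡2) mod 3; (1|3)=+1, (2|3)=-1; (−1)^{-1·1·1}·(+1)^1·(-1)^-1 = +1.
(957, -273 / ℚ) ramifies at {7, 11, 13, 29}: a division algebra.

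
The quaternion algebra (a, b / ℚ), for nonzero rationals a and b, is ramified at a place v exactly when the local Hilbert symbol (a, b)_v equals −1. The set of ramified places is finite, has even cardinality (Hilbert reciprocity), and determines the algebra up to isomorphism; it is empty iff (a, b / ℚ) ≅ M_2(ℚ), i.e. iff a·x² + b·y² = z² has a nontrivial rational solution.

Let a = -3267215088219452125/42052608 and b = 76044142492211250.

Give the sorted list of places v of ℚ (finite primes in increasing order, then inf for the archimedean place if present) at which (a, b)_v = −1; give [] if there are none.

(a, b) ≡ (-57855, 4002) mod (ℚ^×)²; places V = {2, 3, 5, 7, 13, 19, 23, 29, 37, ∞}.
(a,b)_19: α=3, u≡12; β=4, v≡3 (mod 19); (12|19)=-1, (3|19)=-1; sign (−1)^0·-1^4·-1^3 = -1.
(a,b)_23: α=4, u≡4; β=3, v≡3 (mod 23); (4|23)=+1, (3|23)=+1; sign (−1)^0·+1^3·+1^4 = +1.
(a,b)_37: α=2, u≡6; β=0, v≡31 (mod 37); (6|37)=-1, (31|37)=-1; sign (−1)^0·-1^0·-1^2 = +1.
(a,b)_∞: sgn(-57855)=−, sgn(4002)=+, so +1.
(a,b)_5: α=3, u≡1; β=4, v≡3 (mod 5); (1|5)=+1, (3|5)=-1; sign (−1)^0·+1^4·-1^3 = -1.
(a,b)_7: α=3, u≡2; β=2, v≡6 (mod 7); (2|7)=+1, (6|7)=-1; sign (−1)^0·+1^2·-1^3 = -1.
(a,b)_13: α=-2, u≡2; β=0, v≡6 (mod 13); (2|13)=-1, (6|13)=-1; sign (−1)^0·-1^0·-1^-2 = +1.
(a,b)_3: α=-5, u≡2; β=3, v≡2 (mod 3); (2|3)=-1, (2|3)=-1; sign (−1)^1·-1^3·-1^-5 = -1.
(a,b)_2: α=-10, β=1; u≡1, v≡1 (mod 8); ε(u)ε(v)=0·0, αω(v)=-10·0, βω(u)=1·0; sum ≡ 0  ⇒  +1.
(a,b)_29: α=1, u≡13; β=1, v≡1 (mod 29); (13|29)=+1, (1|29)=+1; sign (−1)^0·+1^1·+1^1 = +1.
Ram(-57855, 4002) = {3, 5, 7, 19}; no ℚ_3-point on the conic.

[3, 5, 7, 19]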